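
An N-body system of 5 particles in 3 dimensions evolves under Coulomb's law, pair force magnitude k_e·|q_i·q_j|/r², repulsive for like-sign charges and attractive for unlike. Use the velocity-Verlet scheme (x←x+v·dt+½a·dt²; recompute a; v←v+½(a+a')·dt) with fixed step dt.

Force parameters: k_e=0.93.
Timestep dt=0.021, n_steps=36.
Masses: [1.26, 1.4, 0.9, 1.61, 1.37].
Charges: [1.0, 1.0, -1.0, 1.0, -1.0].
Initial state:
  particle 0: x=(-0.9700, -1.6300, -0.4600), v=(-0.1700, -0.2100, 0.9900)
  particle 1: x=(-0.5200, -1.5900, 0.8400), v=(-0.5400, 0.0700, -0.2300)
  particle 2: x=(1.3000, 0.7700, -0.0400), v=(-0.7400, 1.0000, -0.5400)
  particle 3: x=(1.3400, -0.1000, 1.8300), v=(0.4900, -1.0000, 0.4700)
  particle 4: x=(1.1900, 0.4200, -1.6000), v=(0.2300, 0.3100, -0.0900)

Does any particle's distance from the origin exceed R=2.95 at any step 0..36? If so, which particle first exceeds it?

step 0: x0=(-0.9700, -1.6300, -0.4600) x1=(-0.5200, -1.5900, 0.8400) x2=(1.3000, 0.7700, -0.0400) x3=(1.3400, -0.1000, 1.8300) x4=(1.1900, 0.4200, -1.6000)
step 1: x0=(-0.9736, -1.6344, -0.4393) x1=(-0.5313, -1.5885, 0.8352) x2=(1.2844, 0.7910, -0.0512) x3=(1.3503, -0.1210, 1.8398) x4=(1.1948, 0.4265, -1.6019)
step 2: x0=(-0.9772, -1.6388, -0.4188) x1=(-0.5426, -1.5870, 0.8306) x2=(1.2688, 0.8119, -0.0621) x3=(1.3607, -0.1419, 1.8496) x4=(1.1996, 0.4329, -1.6039)
step 3: x0=(-0.9809, -1.6431, -0.3985) x1=(-0.5538, -1.5855, 0.8260) x2=(1.2532, 0.8327, -0.0728) x3=(1.3710, -0.1627, 1.8594) x4=(1.2043, 0.4393, -1.6060)
step 4: x0=(-0.9846, -1.6474, -0.3784) x1=(-0.5650, -1.5840, 0.8216) x2=(1.2375, 0.8535, -0.0832) x3=(1.3815, -0.1835, 1.8691) x4=(1.2090, 0.4455, -1.6081)
step 5: x0=(-0.9883, -1.6518, -0.3585) x1=(-0.5761, -1.5824, 0.8173) x2=(1.2218, 0.8742, -0.0933) x3=(1.3919, -0.2043, 1.8788) x4=(1.2137, 0.4518, -1.6103)
step 6: x0=(-0.9921, -1.6560, -0.3389) x1=(-0.5871, -1.5809, 0.8131) x2=(1.2060, 0.8948, -0.1031) x3=(1.4024, -0.2250, 1.8884) x4=(1.2184, 0.4579, -1.6125)
step 7: x0=(-0.9959, -1.6603, -0.3194) x1=(-0.5981, -1.5793, 0.8091) x2=(1.1902, 0.9154, -0.1127) x3=(1.4129, -0.2456, 1.8981) x4=(1.2230, 0.4640, -1.6148)
step 8: x0=(-0.9998, -1.6646, -0.3002) x1=(-0.6090, -1.5776, 0.8052) x2=(1.1743, 0.9359, -0.1220) x3=(1.4235, -0.2662, 1.9076) x4=(1.2276, 0.4700, -1.6172)
step 9: x0=(-1.0038, -1.6688, -0.2813) x1=(-0.6199, -1.5760, 0.8015) x2=(1.1584, 0.9564, -0.1311) x3=(1.4341, -0.2867, 1.9172) x4=(1.2321, 0.4760, -1.6197)
step 10: x0=(-1.0078, -1.6730, -0.2626) x1=(-0.6307, -1.5743, 0.7980) x2=(1.1424, 0.9768, -0.1399) x3=(1.4447, -0.3072, 1.9267) x4=(1.2367, 0.4819, -1.6222)
step 11: x0=(-1.0119, -1.6773, -0.2442) x1=(-0.6414, -1.5726, 0.7947) x2=(1.1264, 0.9972, -0.1485) x3=(1.4554, -0.3276, 1.9362) x4=(1.2412, 0.4877, -1.6248)
step 12: x0=(-1.0160, -1.6815, -0.2260) x1=(-0.6521, -1.5708, 0.7915) x2=(1.1104, 1.0176, -0.1568) x3=(1.4661, -0.3480, 1.9456) x4=(1.2457, 0.4934, -1.6274)
step 13: x0=(-1.0202, -1.6857, -0.2082) x1=(-0.6626, -1.5690, 0.7885) x2=(1.0942, 1.0379, -0.1649) x3=(1.4769, -0.3683, 1.9551) x4=(1.2502, 0.4990, -1.6302)
step 14: x0=(-1.0245, -1.6899, -0.1906) x1=(-0.6731, -1.5672, 0.7857) x2=(1.0781, 1.0582, -0.1727) x3=(1.4876, -0.3886, 1.9645) x4=(1.2547, 0.5046, -1.6330)
step 15: x0=(-1.0289, -1.6942, -0.1733) x1=(-0.6835, -1.5653, 0.7831) x2=(1.0618, 1.0784, -0.1803) x3=(1.4984, -0.4088, 1.9739) x4=(1.2592, 0.5101, -1.6358)
step 16: x0=(-1.0334, -1.6984, -0.1564) x1=(-0.6938, -1.5633, 0.7808) x2=(1.0456, 1.0986, -0.1877) x3=(1.5093, -0.4290, 1.9833) x4=(1.2636, 0.5156, -1.6388)
step 17: x0=(-1.0380, -1.7026, -0.1398) x1=(-0.7041, -1.5613, 0.7787) x2=(1.0292, 1.1188, -0.1948) x3=(1.5202, -0.4491, 1.9926) x4=(1.2681, 0.5209, -1.6418)
step 18: x0=(-1.0426, -1.7069, -0.1235) x1=(-0.7142, -1.5593, 0.7768) x2=(1.0128, 1.1389, -0.2017) x3=(1.5311, -0.4692, 2.0020) x4=(1.2725, 0.5262, -1.6448)
step 19: x0=(-1.0474, -1.7112, -0.1075) x1=(-0.7242, -1.5571, 0.7752) x2=(0.9964, 1.1590, -0.2084) x3=(1.5420, -0.4893, 2.0113) x4=(1.2770, 0.5314, -1.6480)
step 20: x0=(-1.0523, -1.7155, -0.0920) x1=(-0.7342, -1.5549, 0.7738) x2=(0.9798, 1.1791, -0.2148) x3=(1.5530, -0.5093, 2.0206) x4=(1.2814, 0.5365, -1.6511)
step 21: x0=(-1.0573, -1.7199, -0.0767) x1=(-0.7440, -1.5527, 0.7728) x2=(0.9632, 1.1992, -0.2211) x3=(1.5640, -0.5292, 2.0299) x4=(1.2858, 0.5416, -1.6544)
step 22: x0=(-1.0624, -1.7243, -0.0619) x1=(-0.7537, -1.5503, 0.7720) x2=(0.9466, 1.2192, -0.2271) x3=(1.5750, -0.5492, 2.0392) x4=(1.2903, 0.5465, -1.6577)
step 23: x0=(-1.0677, -1.7287, -0.0475) x1=(-0.7633, -1.5479, 0.7714) x2=(0.9299, 1.2392, -0.2329) x3=(1.5861, -0.5690, 2.0484) x4=(1.2947, 0.5514, -1.6611)
step 24: x0=(-1.0730, -1.7332, -0.0335) x1=(-0.7728, -1.5453, 0.7712) x2=(0.9131, 1.2592, -0.2385) x3=(1.5972, -0.5889, 2.0577) x4=(1.2991, 0.5562, -1.6645)
step 25: x0=(-1.0785, -1.7378, -0.0198) x1=(-0.7821, -1.5427, 0.7713) x2=(0.8962, 1.2792, -0.2439) x3=(1.6084, -0.6087, 2.0669) x4=(1.3036, 0.5609, -1.6680)
step 26: x0=(-1.0842, -1.7425, -0.0066) x1=(-0.7913, -1.5400, 0.7717) x2=(0.8793, 1.2992, -0.2492) x3=(1.6196, -0.6285, 2.0762) x4=(1.3080, 0.5656, -1.6715)
step 27: x0=(-1.0899, -1.7472, 0.0061) x1=(-0.8004, -1.5371, 0.7725) x2=(0.8623, 1.3191, -0.2542) x3=(1.6308, -0.6482, 2.0854) x4=(1.3124, 0.5702, -1.6751)
step 28: x0=(-1.0959, -1.7520, 0.0185) x1=(-0.8094, -1.5341, 0.7736) x2=(0.8453, 1.3391, -0.2590) x3=(1.6420, -0.6679, 2.0946) x4=(1.3169, 0.5747, -1.6788)
step 29: x0=(-1.1020, -1.7569, 0.0303) x1=(-0.8182, -1.5310, 0.7750) x2=(0.8281, 1.3590, -0.2637) x3=(1.6533, -0.6875, 2.1038) x4=(1.3213, 0.5791, -1.6824)
step 30: x0=(-1.1082, -1.7619, 0.0418) x1=(-0.8269, -1.5278, 0.7768) x2=(0.8109, 1.3789, -0.2682) x3=(1.6646, -0.7072, 2.1130) x4=(1.3258, 0.5834, -1.6862)
step 31: x0=(-1.1146, -1.7670, 0.0527) x1=(-0.8354, -1.5244, 0.7789) x2=(0.7937, 1.3988, -0.2725) x3=(1.6759, -0.7268, 2.1222) x4=(1.3303, 0.5877, -1.6900)
step 32: x0=(-1.1211, -1.7722, 0.0632) x1=(-0.8438, -1.5208, 0.7814) x2=(0.7763, 1.4187, -0.2766) x3=(1.6873, -0.7463, 2.1313) x4=(1.3348, 0.5918, -1.6938)
step 33: x0=(-1.1278, -1.7775, 0.0733) x1=(-0.8521, -1.5171, 0.7842) x2=(0.7589, 1.4385, -0.2806) x3=(1.6987, -0.7658, 2.1405) x4=(1.3392, 0.5959, -1.6977)
step 34: x0=(-1.1347, -1.7830, 0.0828) x1=(-0.8602, -1.5133, 0.7875) x2=(0.7414, 1.4584, -0.2844) x3=(1.7102, -0.7853, 2.1497) x4=(1.3437, 0.6000, -1.7016)
step 35: x0=(-1.1418, -1.7887, 0.0919) x1=(-0.8682, -1.5092, 0.7910) x2=(0.7239, 1.4782, -0.2880) x3=(1.7216, -0.8048, 2.1588) x4=(1.3483, 0.6039, -1.7055)
step 36: x0=(-1.1490, -1.7944, 0.1006) x1=(-0.8760, -1.5050, 0.7950) x2=(0.7062, 1.4981, -0.2915) x3=(1.7331, -0.8242, 2.1680) x4=(1.3528, 0.6078, -1.7095)

no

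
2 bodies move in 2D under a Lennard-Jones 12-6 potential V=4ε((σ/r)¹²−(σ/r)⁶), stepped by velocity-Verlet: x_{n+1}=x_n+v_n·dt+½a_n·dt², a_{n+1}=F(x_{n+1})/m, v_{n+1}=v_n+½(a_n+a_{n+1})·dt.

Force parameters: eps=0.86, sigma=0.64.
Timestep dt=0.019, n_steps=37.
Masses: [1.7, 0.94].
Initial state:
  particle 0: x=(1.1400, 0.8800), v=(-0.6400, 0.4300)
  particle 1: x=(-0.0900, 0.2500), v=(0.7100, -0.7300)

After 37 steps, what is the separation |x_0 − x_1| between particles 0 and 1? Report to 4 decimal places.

1.4000

step 0: x0=(1.1400, 0.8800) x1=(-0.0900, 0.2500)
step 1: x0=(1.1278, 0.8882) x1=(-0.0765, 0.2361)
step 2: x0=(1.1156, 0.8963) x1=(-0.0629, 0.2223)
step 3: x0=(1.1034, 0.9044) x1=(-0.0493, 0.2085)
step 4: x0=(1.0911, 0.9126) x1=(-0.0356, 0.1948)
step 5: x0=(1.0788, 0.9206) x1=(-0.0219, 0.1810)
step 6: x0=(1.0665, 0.9287) x1=(-0.0081, 0.1673)
step 7: x0=(1.0541, 0.9368) x1=(0.0058, 0.1537)
step 8: x0=(1.0417, 0.9448) x1=(0.0197, 0.1401)
step 9: x0=(1.0293, 0.9528) x1=(0.0337, 0.1266)
step 10: x0=(1.0168, 0.9607) x1=(0.0478, 0.1131)
step 11: x0=(1.0043, 0.9686) x1=(0.0619, 0.0997)
step 12: x0=(0.9918, 0.9765) x1=(0.0761, 0.0863)
step 13: x0=(0.9792, 0.9844) x1=(0.0903, 0.0730)
step 14: x0=(0.9665, 0.9922) x1=(0.1047, 0.0598)
step 15: x0=(0.9539, 1.0000) x1=(0.1191, 0.0466)
step 16: x0=(0.9412, 1.0077) x1=(0.1335, 0.0335)
step 17: x0=(0.9285, 1.0154) x1=(0.1481, 0.0205)
step 18: x0=(0.9157, 1.0230) x1=(0.1626, 0.0076)
step 19: x0=(0.9029, 1.0306) x1=(0.1773, -0.0052)
step 20: x0=(0.8900, 1.0382) x1=(0.1920, -0.0180)
step 21: x0=(0.8772, 1.0457) x1=(0.2068, -0.0306)
step 22: x0=(0.8643, 1.0532) x1=(0.2216, -0.0432)
step 23: x0=(0.8514, 1.0606) x1=(0.2365, -0.0557)
step 24: x0=(0.8384, 1.0679) x1=(0.2514, -0.0681)
step 25: x0=(0.8254, 1.0753) x1=(0.2663, -0.0805)
step 26: x0=(0.8124, 1.0825) x1=(0.2813, -0.0927)
step 27: x0=(0.7994, 1.0898) x1=(0.2964, -0.1049)
step 28: x0=(0.7864, 1.0969) x1=(0.3114, -0.1170)
step 29: x0=(0.7734, 1.1041) x1=(0.3265, -0.1290)
step 30: x0=(0.7603, 1.1112) x1=(0.3417, -0.1409)
step 31: x0=(0.7472, 1.1182) x1=(0.3568, -0.1528)
step 32: x0=(0.7341, 1.1253) x1=(0.3720, -0.1646)
step 33: x0=(0.7210, 1.1323) x1=(0.3872, -0.1763)
step 34: x0=(0.7079, 1.1392) x1=(0.4024, -0.1880)
step 35: x0=(0.6948, 1.1461) x1=(0.4176, -0.1996)
step 36: x0=(0.6817, 1.1530) x1=(0.4328, -0.2112)
step 37: x0=(0.6685, 1.1599) x1=(0.4481, -0.2227)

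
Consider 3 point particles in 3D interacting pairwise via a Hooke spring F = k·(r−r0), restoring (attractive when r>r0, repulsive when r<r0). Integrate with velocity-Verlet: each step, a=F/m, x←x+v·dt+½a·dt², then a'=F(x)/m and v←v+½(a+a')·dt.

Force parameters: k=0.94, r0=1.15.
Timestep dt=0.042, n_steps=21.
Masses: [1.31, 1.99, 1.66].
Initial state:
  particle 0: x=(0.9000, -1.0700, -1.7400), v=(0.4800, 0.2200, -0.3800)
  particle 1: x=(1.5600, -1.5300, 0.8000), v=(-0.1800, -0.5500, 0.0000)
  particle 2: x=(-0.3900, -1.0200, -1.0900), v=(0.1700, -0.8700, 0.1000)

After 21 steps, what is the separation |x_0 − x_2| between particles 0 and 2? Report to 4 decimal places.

step 0: x0=(0.9000, -1.0700, -1.7400) x1=(1.5600, -1.5300, 0.8000) x2=(-0.3900, -1.0200, -1.0900)
step 1: x0=(0.9202, -1.0609, -1.7550) x1=(1.5518, -1.5529, 0.7989) x2=(-0.3822, -1.0567, -1.0853)
step 2: x0=(0.9406, -1.0522, -1.7679) x1=(1.5424, -1.5753, 0.7958) x2=(-0.3729, -1.0937, -1.0797)
step 3: x0=(0.9610, -1.0439, -1.7788) x1=(1.5317, -1.5972, 0.7904) x2=(-0.3623, -1.1309, -1.0731)
step 4: x0=(0.9814, -1.0359, -1.7876) x1=(1.5199, -1.6186, 0.7830) x2=(-0.3502, -1.1684, -1.0657)
step 5: x0=(1.0018, -1.0285, -1.7943) x1=(1.5070, -1.6395, 0.7735) x2=(-0.3368, -1.2061, -1.0573)
step 6: x0=(1.0221, -1.0216, -1.7990) x1=(1.4929, -1.6600, 0.7619) x2=(-0.3220, -1.2441, -1.0481)
step 7: x0=(1.0423, -1.0151, -1.8015) x1=(1.4778, -1.6799, 0.7482) x2=(-0.3059, -1.2822, -1.0381)
step 8: x0=(1.0624, -1.0093, -1.8019) x1=(1.4616, -1.6994, 0.7325) x2=(-0.2884, -1.3204, -1.0274)
step 9: x0=(1.0823, -1.0041, -1.8003) x1=(1.4445, -1.7183, 0.7148) x2=(-0.2695, -1.3588, -1.0158)
step 10: x0=(1.1020, -0.9995, -1.7966) x1=(1.4264, -1.7368, 0.6952) x2=(-0.2494, -1.3972, -1.0036)
step 11: x0=(1.1214, -0.9955, -1.7908) x1=(1.4075, -1.7547, 0.6736) x2=(-0.2280, -1.4357, -0.9908)
step 12: x0=(1.1405, -0.9923, -1.7829) x1=(1.3877, -1.7722, 0.6502) x2=(-0.2054, -1.4743, -0.9773)
step 13: x0=(1.1593, -0.9898, -1.7731) x1=(1.3672, -1.7892, 0.6250) x2=(-0.1816, -1.5128, -0.9632)
step 14: x0=(1.1777, -0.9880, -1.7613) x1=(1.3459, -1.8057, 0.5981) x2=(-0.1566, -1.5514, -0.9486)
step 15: x0=(1.1957, -0.9871, -1.7476) x1=(1.3239, -1.8217, 0.5695) x2=(-0.1306, -1.5898, -0.9336)
step 16: x0=(1.2133, -0.9869, -1.7320) x1=(1.3014, -1.8373, 0.5393) x2=(-0.1034, -1.6282, -0.9181)
step 17: x0=(1.2304, -0.9875, -1.7145) x1=(1.2783, -1.8525, 0.5076) x2=(-0.0752, -1.6665, -0.9022)
step 18: x0=(1.2470, -0.9890, -1.6953) x1=(1.2547, -1.8672, 0.4744) x2=(-0.0461, -1.7047, -0.8860)
step 19: x0=(1.2631, -0.9914, -1.6744) x1=(1.2307, -1.8814, 0.4398) x2=(-0.0160, -1.7426, -0.8696)
step 20: x0=(1.2786, -0.9946, -1.6517) x1=(1.2063, -1.8953, 0.4040) x2=(0.0149, -1.7804, -0.8529)
step 21: x0=(1.2936, -0.9986, -1.6275) x1=(1.1817, -1.9088, 0.3670) x2=(0.0466, -1.8180, -0.8360)

1.6890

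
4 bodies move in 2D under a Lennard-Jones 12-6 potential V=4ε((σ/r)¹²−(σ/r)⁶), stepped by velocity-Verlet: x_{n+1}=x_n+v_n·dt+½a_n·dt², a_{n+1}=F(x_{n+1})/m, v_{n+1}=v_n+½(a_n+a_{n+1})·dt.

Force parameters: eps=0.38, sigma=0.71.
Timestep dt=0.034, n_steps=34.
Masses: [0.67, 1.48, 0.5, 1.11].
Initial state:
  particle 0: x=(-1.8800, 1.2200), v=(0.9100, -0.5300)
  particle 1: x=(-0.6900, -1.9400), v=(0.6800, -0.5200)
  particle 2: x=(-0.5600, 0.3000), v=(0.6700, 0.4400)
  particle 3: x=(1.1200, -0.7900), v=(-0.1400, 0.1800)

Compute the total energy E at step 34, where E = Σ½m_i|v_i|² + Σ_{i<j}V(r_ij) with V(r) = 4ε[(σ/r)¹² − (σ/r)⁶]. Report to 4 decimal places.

1.0830

step 0: x0=(-1.8800, 1.2200) x1=(-0.6900, -1.9400) x2=(-0.5600, 0.3000) x3=(1.1200, -0.7900)
step 1: x0=(-1.8490, 1.2020) x1=(-0.6669, -1.9577) x2=(-0.5373, 0.3150) x3=(1.1152, -0.7839)
step 2: x0=(-1.8180, 1.1839) x1=(-0.6438, -1.9753) x2=(-0.5146, 0.3300) x3=(1.1105, -0.7778)
step 3: x0=(-1.7869, 1.1657) x1=(-0.6206, -1.9930) x2=(-0.4920, 0.3451) x3=(1.1057, -0.7716)
step 4: x0=(-1.7557, 1.1476) x1=(-0.5975, -2.0107) x2=(-0.4695, 0.3602) x3=(1.1009, -0.7655)
step 5: x0=(-1.7244, 1.1293) x1=(-0.5744, -2.0283) x2=(-0.4471, 0.3753) x3=(1.0960, -0.7594)
step 6: x0=(-1.6930, 1.1110) x1=(-0.5512, -2.0460) x2=(-0.4248, 0.3906) x3=(1.0912, -0.7532)
step 7: x0=(-1.6615, 1.0926) x1=(-0.5281, -2.0636) x2=(-0.4026, 0.4059) x3=(1.0863, -0.7471)
step 8: x0=(-1.6298, 1.0742) x1=(-0.5049, -2.0813) x2=(-0.3807, 0.4212) x3=(1.0815, -0.7409)
step 9: x0=(-1.5980, 1.0556) x1=(-0.4818, -2.0989) x2=(-0.3589, 0.4367) x3=(1.0766, -0.7348)
step 10: x0=(-1.5660, 1.0370) x1=(-0.4586, -2.1165) x2=(-0.3373, 0.4522) x3=(1.0717, -0.7286)
step 11: x0=(-1.5338, 1.0183) x1=(-0.4354, -2.1342) x2=(-0.3159, 0.4679) x3=(1.0667, -0.7225)
step 12: x0=(-1.5014, 0.9994) x1=(-0.4123, -2.1518) x2=(-0.2949, 0.4836) x3=(1.0618, -0.7163)
step 13: x0=(-1.4687, 0.9805) x1=(-0.3891, -2.1694) x2=(-0.2741, 0.4995) x3=(1.0568, -0.7101)
step 14: x0=(-1.4357, 0.9614) x1=(-0.3659, -2.1870) x2=(-0.2537, 0.5155) x3=(1.0518, -0.7040)
step 15: x0=(-1.4024, 0.9422) x1=(-0.3427, -2.2046) x2=(-0.2338, 0.5317) x3=(1.0468, -0.6978)
step 16: x0=(-1.3686, 0.9229) x1=(-0.3196, -2.2222) x2=(-0.2143, 0.5480) x3=(1.0418, -0.6916)
step 17: x0=(-1.3345, 0.9034) x1=(-0.2964, -2.2398) x2=(-0.1955, 0.5644) x3=(1.0367, -0.6854)
step 18: x0=(-1.2997, 0.8838) x1=(-0.2732, -2.2574) x2=(-0.1772, 0.5811) x3=(1.0317, -0.6791)
step 19: x0=(-1.2644, 0.8640) x1=(-0.2500, -2.2750) x2=(-0.1598, 0.5979) x3=(1.0266, -0.6729)
step 20: x0=(-1.2284, 0.8440) x1=(-0.2268, -2.2925) x2=(-0.1433, 0.6149) x3=(1.0214, -0.6667)
step 21: x0=(-1.1915, 0.8238) x1=(-0.2036, -2.3101) x2=(-0.1278, 0.6321) x3=(1.0163, -0.6604)
step 22: x0=(-1.1537, 0.8035) x1=(-0.1804, -2.3277) x2=(-0.1136, 0.6494) x3=(1.0111, -0.6541)
step 23: x0=(-1.1147, 0.7830) x1=(-0.1572, -2.3452) x2=(-0.1009, 0.6670) x3=(1.0059, -0.6478)
step 24: x0=(-1.0744, 0.7623) x1=(-0.1340, -2.3628) x2=(-0.0899, 0.6847) x3=(1.0007, -0.6415)
step 25: x0=(-1.0325, 0.7416) x1=(-0.1107, -2.3803) x2=(-0.0811, 0.7025) x3=(0.9955, -0.6352)
step 26: x0=(-0.9888, 0.7207) x1=(-0.0875, -2.3979) x2=(-0.0746, 0.7204) x3=(0.9902, -0.6289)
step 27: x0=(-0.9429, 0.6998) x1=(-0.0643, -2.4154) x2=(-0.0710, 0.7383) x3=(0.9849, -0.6225)
step 28: x0=(-0.8948, 0.6791) x1=(-0.0411, -2.4330) x2=(-0.0703, 0.7559) x3=(0.9796, -0.6161)
step 29: x0=(-0.8451, 0.6584) x1=(-0.0179, -2.4505) x2=(-0.0717, 0.7733) x3=(0.9743, -0.6098)
step 30: x0=(-0.7968, 0.6376) x1=(0.0054, -2.4680) x2=(-0.0711, 0.7910) x3=(0.9689, -0.6034)
step 31: x0=(-0.7571, 0.6149) x1=(0.0286, -2.4855) x2=(-0.0591, 0.8110) x3=(0.9636, -0.5969)
step 32: x0=(-0.7315, 0.5883) x1=(0.0518, -2.5030) x2=(-0.0282, 0.8363) x3=(0.9582, -0.5905)
step 33: x0=(-0.7130, 0.5591) x1=(0.0751, -2.5205) x2=(0.0125, 0.8649) x3=(0.9527, -0.5840)
step 34: x0=(-0.6954, 0.5296) x1=(0.0983, -2.5380) x2=(0.0542, 0.8940) x3=(0.9473, -0.5776)
step 0 velocities: v0=(0.9100, -0.5300) v1=(0.6800, -0.5200) v2=(0.6700, 0.4400) v3=(-0.1400, 0.1800)
step 0: KE=1.1033, PE=-0.0179, E=1.0854
step 34 velocities: v0=(0.5430, -0.8569) v1=(0.6835, -0.5147) v2=(1.1970, 0.8383) v3=(-0.1605, 0.1909)
step 34: KE=1.4550, PE=-0.3719, E=1.0830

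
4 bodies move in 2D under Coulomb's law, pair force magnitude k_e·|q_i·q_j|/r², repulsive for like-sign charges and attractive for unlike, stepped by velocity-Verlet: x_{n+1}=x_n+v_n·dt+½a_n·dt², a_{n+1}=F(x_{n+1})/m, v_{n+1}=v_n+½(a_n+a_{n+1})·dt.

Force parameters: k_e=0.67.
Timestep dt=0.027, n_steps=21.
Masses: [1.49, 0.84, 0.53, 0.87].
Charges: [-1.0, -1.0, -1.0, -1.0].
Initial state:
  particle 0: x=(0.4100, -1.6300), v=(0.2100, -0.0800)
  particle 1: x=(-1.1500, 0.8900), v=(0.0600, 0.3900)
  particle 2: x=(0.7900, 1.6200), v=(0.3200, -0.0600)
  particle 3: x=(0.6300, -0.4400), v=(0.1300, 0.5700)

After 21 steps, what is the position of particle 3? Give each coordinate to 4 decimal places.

step 0: x0=(0.4100, -1.6300) x1=(-1.1500, 0.8900) x2=(0.7900, 1.6200) x3=(0.6300, -0.4400)
step 1: x0=(0.4157, -1.6323) x1=(-1.1485, 0.9006) x2=(0.7988, 1.6186) x3=(0.6336, -0.4245)
step 2: x0=(0.4213, -1.6349) x1=(-1.1473, 0.9112) x2=(0.8077, 1.6175) x3=(0.6373, -0.4089)
step 3: x0=(0.4269, -1.6377) x1=(-1.1463, 0.9219) x2=(0.8169, 1.6168) x3=(0.6412, -0.3931)
step 4: x0=(0.4325, -1.6408) x1=(-1.1456, 0.9328) x2=(0.8264, 1.6165) x3=(0.6452, -0.3771)
step 5: x0=(0.4381, -1.6442) x1=(-1.1451, 0.9436) x2=(0.8361, 1.6166) x3=(0.6494, -0.3611)
step 6: x0=(0.4436, -1.6478) x1=(-1.1449, 0.9546) x2=(0.8460, 1.6171) x3=(0.6536, -0.3449)
step 7: x0=(0.4492, -1.6517) x1=(-1.1449, 0.9657) x2=(0.8561, 1.6180) x3=(0.6581, -0.3286)
step 8: x0=(0.4547, -1.6558) x1=(-1.1452, 0.9768) x2=(0.8665, 1.6192) x3=(0.6626, -0.3122)
step 9: x0=(0.4602, -1.6601) x1=(-1.1457, 0.9880) x2=(0.8771, 1.6209) x3=(0.6673, -0.2957)
step 10: x0=(0.4657, -1.6647) x1=(-1.1465, 0.9993) x2=(0.8879, 1.6229) x3=(0.6720, -0.2792)
step 11: x0=(0.4712, -1.6695) x1=(-1.1476, 1.0107) x2=(0.8990, 1.6253) x3=(0.6769, -0.2625)
step 12: x0=(0.4767, -1.6745) x1=(-1.1489, 1.0221) x2=(0.9103, 1.6281) x3=(0.6820, -0.2459)
step 13: x0=(0.4822, -1.6797) x1=(-1.1504, 1.0337) x2=(0.9218, 1.6314) x3=(0.6871, -0.2291)
step 14: x0=(0.4877, -1.6852) x1=(-1.1522, 1.0453) x2=(0.9336, 1.6350) x3=(0.6923, -0.2124)
step 15: x0=(0.4931, -1.6908) x1=(-1.1542, 1.0570) x2=(0.9456, 1.6390) x3=(0.6977, -0.1956)
step 16: x0=(0.4986, -1.6967) x1=(-1.1565, 1.0688) x2=(0.9578, 1.6434) x3=(0.7031, -0.1788)
step 17: x0=(0.5040, -1.7027) x1=(-1.1590, 1.0806) x2=(0.9703, 1.6482) x3=(0.7087, -0.1620)
step 18: x0=(0.5095, -1.7089) x1=(-1.1618, 1.0926) x2=(0.9830, 1.6534) x3=(0.7143, -0.1451)
step 19: x0=(0.5149, -1.7153) x1=(-1.1648, 1.1046) x2=(0.9960, 1.6590) x3=(0.7201, -0.1283)
step 20: x0=(0.5203, -1.7219) x1=(-1.1680, 1.1167) x2=(1.0091, 1.6650) x3=(0.7259, -0.1115)
step 21: x0=(0.5257, -1.7287) x1=(-1.1715, 1.1289) x2=(1.0225, 1.6714) x3=(0.7319, -0.0948)

(0.7319, -0.0948)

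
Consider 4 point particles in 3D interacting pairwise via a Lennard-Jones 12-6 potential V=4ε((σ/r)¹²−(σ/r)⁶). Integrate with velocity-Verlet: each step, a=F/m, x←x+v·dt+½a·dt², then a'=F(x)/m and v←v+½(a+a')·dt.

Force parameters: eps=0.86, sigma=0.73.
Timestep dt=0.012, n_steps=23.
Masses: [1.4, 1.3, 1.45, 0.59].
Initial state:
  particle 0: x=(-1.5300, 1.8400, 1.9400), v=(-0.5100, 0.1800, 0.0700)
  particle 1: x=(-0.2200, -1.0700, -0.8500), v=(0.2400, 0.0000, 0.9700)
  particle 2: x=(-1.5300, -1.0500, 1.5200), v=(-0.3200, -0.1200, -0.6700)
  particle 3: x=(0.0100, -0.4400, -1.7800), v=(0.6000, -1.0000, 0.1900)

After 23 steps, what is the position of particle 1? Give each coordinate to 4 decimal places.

(-0.1473, -1.0565, -0.6072)

step 0: x0=(-1.5300, 1.8400, 1.9400) x1=(-0.2200, -1.0700, -0.8500) x2=(-1.5300, -1.0500, 1.5200) x3=(0.0100, -0.4400, -1.7800)
step 1: x0=(-1.5361, 1.8422, 1.9408) x1=(-0.2171, -1.0700, -0.8384) x2=(-1.5338, -1.0514, 1.5120) x3=(0.0172, -0.4521, -1.7776)
step 2: x0=(-1.5422, 1.8443, 1.9417) x1=(-0.2142, -1.0699, -0.8269) x2=(-1.5377, -1.0529, 1.5039) x3=(0.0243, -0.4643, -1.7750)
step 3: x0=(-1.5484, 1.8465, 1.9425) x1=(-0.2113, -1.0697, -0.8155) x2=(-1.5415, -1.0543, 1.4959) x3=(0.0314, -0.4766, -1.7722)
step 4: x0=(-1.5545, 1.8486, 1.9434) x1=(-0.2083, -1.0695, -0.8042) x2=(-1.5454, -1.0558, 1.4878) x3=(0.0384, -0.4891, -1.7692)
step 5: x0=(-1.5606, 1.8508, 1.9442) x1=(-0.2053, -1.0692, -0.7930) x2=(-1.5492, -1.0572, 1.4798) x3=(0.0454, -0.5017, -1.7660)
step 6: x0=(-1.5667, 1.8530, 1.9450) x1=(-0.2023, -1.0689, -0.7818) x2=(-1.5530, -1.0586, 1.4718) x3=(0.0523, -0.5144, -1.7626)
step 7: x0=(-1.5728, 1.8551, 1.9459) x1=(-0.1993, -1.0686, -0.7708) x2=(-1.5569, -1.0601, 1.4637) x3=(0.0591, -0.5272, -1.7590)
step 8: x0=(-1.5790, 1.8573, 1.9467) x1=(-0.1962, -1.0681, -0.7599) x2=(-1.5607, -1.0615, 1.4557) x3=(0.0659, -0.5401, -1.7552)
step 9: x0=(-1.5851, 1.8594, 1.9476) x1=(-0.1931, -1.0677, -0.7490) x2=(-1.5646, -1.0630, 1.4476) x3=(0.0727, -0.5532, -1.7512)
step 10: x0=(-1.5912, 1.8616, 1.9484) x1=(-0.1900, -1.0671, -0.7382) x2=(-1.5684, -1.0644, 1.4396) x3=(0.0794, -0.5663, -1.7469)
step 11: x0=(-1.5973, 1.8637, 1.9492) x1=(-0.1869, -1.0666, -0.7276) x2=(-1.5722, -1.0658, 1.4315) x3=(0.0860, -0.5796, -1.7425)
step 12: x0=(-1.6034, 1.8659, 1.9501) x1=(-0.1837, -1.0659, -0.7170) x2=(-1.5761, -1.0673, 1.4235) x3=(0.0926, -0.5929, -1.7378)
step 13: x0=(-1.6096, 1.8681, 1.9509) x1=(-0.1806, -1.0653, -0.7065) x2=(-1.5799, -1.0687, 1.4155) x3=(0.0991, -0.6064, -1.7330)
step 14: x0=(-1.6157, 1.8702, 1.9518) x1=(-0.1773, -1.0646, -0.6962) x2=(-1.5837, -1.0701, 1.4074) x3=(0.1056, -0.6199, -1.7279)
step 15: x0=(-1.6218, 1.8724, 1.9526) x1=(-0.1741, -1.0638, -0.6859) x2=(-1.5876, -1.0716, 1.3994) x3=(0.1120, -0.6336, -1.7226)
step 16: x0=(-1.6279, 1.8745, 1.9534) x1=(-0.1709, -1.0631, -0.6757) x2=(-1.5914, -1.0730, 1.3913) x3=(0.1184, -0.6473, -1.7171)
step 17: x0=(-1.6340, 1.8767, 1.9543) x1=(-0.1676, -1.0622, -0.6656) x2=(-1.5953, -1.0745, 1.3833) x3=(0.1247, -0.6611, -1.7114)
step 18: x0=(-1.6402, 1.8789, 1.9551) x1=(-0.1643, -1.0614, -0.6556) x2=(-1.5991, -1.0759, 1.3752) x3=(0.1309, -0.6750, -1.7054)
step 19: x0=(-1.6463, 1.8810, 1.9560) x1=(-0.1609, -1.0605, -0.6457) x2=(-1.6029, -1.0773, 1.3672) x3=(0.1371, -0.6890, -1.6993)
step 20: x0=(-1.6524, 1.8832, 1.9568) x1=(-0.1575, -1.0595, -0.6359) x2=(-1.6068, -1.0788, 1.3591) x3=(0.1432, -0.7030, -1.6929)
step 21: x0=(-1.6585, 1.8853, 1.9576) x1=(-0.1541, -1.0586, -0.6263) x2=(-1.6106, -1.0802, 1.3511) x3=(0.1492, -0.7172, -1.6863)
step 22: x0=(-1.6646, 1.8875, 1.9585) x1=(-0.1507, -1.0576, -0.6167) x2=(-1.6144, -1.0816, 1.3430) x3=(0.1552, -0.7314, -1.6795)
step 23: x0=(-1.6708, 1.8896, 1.9593) x1=(-0.1473, -1.0565, -0.6072) x2=(-1.6183, -1.0831, 1.3350) x3=(0.1611, -0.7456, -1.6725)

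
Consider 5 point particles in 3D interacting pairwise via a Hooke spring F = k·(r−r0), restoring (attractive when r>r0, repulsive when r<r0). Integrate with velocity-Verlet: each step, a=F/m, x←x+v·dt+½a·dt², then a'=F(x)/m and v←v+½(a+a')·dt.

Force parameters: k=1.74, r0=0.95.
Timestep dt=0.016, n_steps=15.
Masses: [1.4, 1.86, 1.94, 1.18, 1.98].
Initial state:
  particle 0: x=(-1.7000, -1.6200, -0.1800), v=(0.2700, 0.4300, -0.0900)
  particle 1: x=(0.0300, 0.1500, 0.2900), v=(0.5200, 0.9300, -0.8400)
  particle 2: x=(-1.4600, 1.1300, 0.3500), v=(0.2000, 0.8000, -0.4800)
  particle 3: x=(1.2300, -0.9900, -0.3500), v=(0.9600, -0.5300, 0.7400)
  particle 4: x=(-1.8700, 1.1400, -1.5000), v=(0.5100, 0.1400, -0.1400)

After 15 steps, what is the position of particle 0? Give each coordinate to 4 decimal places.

(-1.5243, -1.3339, -0.2153)

step 0: x0=(-1.7000, -1.6200, -0.1800) x1=(0.0300, 0.1500, 0.2900) x2=(-1.4600, 1.1300, 0.3500) x3=(1.2300, -0.9900, -0.3500) x4=(-1.8700, 1.1400, -1.5000)
step 1: x0=(-1.6952, -1.6123, -0.1815) x1=(0.0380, 0.1648, 0.2764) x2=(-1.4565, 1.1424, 0.3421) x3=(1.2441, -0.9979, -0.3382) x4=(-1.8614, 1.1418, -1.5018)
step 2: x0=(-1.6894, -1.6029, -0.1831) x1=(0.0455, 0.1795, 0.2623) x2=(-1.4525, 1.1538, 0.3338) x3=(1.2555, -1.0045, -0.3263) x4=(-1.8519, 1.1426, -1.5027)
step 3: x0=(-1.6826, -1.5918, -0.1849) x1=(0.0523, 0.1941, 0.2478) x2=(-1.4480, 1.1644, 0.3251) x3=(1.2644, -1.0098, -0.3145) x4=(-1.8415, 1.1425, -1.5028)
step 4: x0=(-1.6747, -1.5791, -0.1867) x1=(0.0586, 0.2085, 0.2330) x2=(-1.4430, 1.1741, 0.3160) x3=(1.2706, -1.0139, -0.3027) x4=(-1.8303, 1.1415, -1.5020)
step 5: x0=(-1.6659, -1.5648, -0.1887) x1=(0.0642, 0.2227, 0.2177) x2=(-1.4373, 1.1829, 0.3065) x3=(1.2742, -1.0167, -0.2909) x4=(-1.8182, 1.1395, -1.5003)
step 6: x0=(-1.6561, -1.5488, -0.1908) x1=(0.0693, 0.2368, 0.2021) x2=(-1.4312, 1.1909, 0.2966) x3=(1.2752, -1.0181, -0.2792) x4=(-1.8052, 1.1367, -1.4978)
step 7: x0=(-1.6453, -1.5311, -0.1931) x1=(0.0738, 0.2507, 0.1861) x2=(-1.4245, 1.1979, 0.2864) x3=(1.2736, -1.0183, -0.2676) x4=(-1.7914, 1.1329, -1.4944)
step 8: x0=(-1.6335, -1.5119, -0.1954) x1=(0.0778, 0.2645, 0.1698) x2=(-1.4173, 1.2040, 0.2757) x3=(1.2694, -1.0171, -0.2561) x4=(-1.7766, 1.1282, -1.4902)
step 9: x0=(-1.6208, -1.4910, -0.1979) x1=(0.0811, 0.2781, 0.1531) x2=(-1.4095, 1.2092, 0.2647) x3=(1.2627, -1.0146, -0.2447) x4=(-1.7611, 1.1227, -1.4851)
step 10: x0=(-1.6070, -1.4686, -0.2005) x1=(0.0839, 0.2915, 0.1361) x2=(-1.4012, 1.2136, 0.2534) x3=(1.2534, -1.0108, -0.2334) x4=(-1.7447, 1.1163, -1.4793)
step 11: x0=(-1.5923, -1.4447, -0.2033) x1=(0.0862, 0.3047, 0.1188) x2=(-1.3924, 1.2170, 0.2417) x3=(1.2416, -1.0056, -0.2223) x4=(-1.7275, 1.1090, -1.4726)
step 12: x0=(-1.5767, -1.4192, -0.2061) x1=(0.0879, 0.3178, 0.1011) x2=(-1.3831, 1.2196, 0.2296) x3=(1.2273, -0.9991, -0.2113) x4=(-1.7095, 1.1008, -1.4651)
step 13: x0=(-1.5602, -1.3922, -0.2091) x1=(0.0891, 0.3306, 0.0832) x2=(-1.3732, 1.2214, 0.2173) x3=(1.2105, -0.9913, -0.2005) x4=(-1.6907, 1.0919, -1.4568)
step 14: x0=(-1.5427, -1.3638, -0.2121) x1=(0.0897, 0.3433, 0.0649) x2=(-1.3628, 1.2222, 0.2046) x3=(1.1913, -0.9821, -0.1900) x4=(-1.6710, 1.0821, -1.4477)
step 15: x0=(-1.5243, -1.3339, -0.2153) x1=(0.0898, 0.3558, 0.0464) x2=(-1.3519, 1.2223, 0.1916) x3=(1.1698, -0.9717, -0.1796) x4=(-1.6507, 1.0716, -1.4379)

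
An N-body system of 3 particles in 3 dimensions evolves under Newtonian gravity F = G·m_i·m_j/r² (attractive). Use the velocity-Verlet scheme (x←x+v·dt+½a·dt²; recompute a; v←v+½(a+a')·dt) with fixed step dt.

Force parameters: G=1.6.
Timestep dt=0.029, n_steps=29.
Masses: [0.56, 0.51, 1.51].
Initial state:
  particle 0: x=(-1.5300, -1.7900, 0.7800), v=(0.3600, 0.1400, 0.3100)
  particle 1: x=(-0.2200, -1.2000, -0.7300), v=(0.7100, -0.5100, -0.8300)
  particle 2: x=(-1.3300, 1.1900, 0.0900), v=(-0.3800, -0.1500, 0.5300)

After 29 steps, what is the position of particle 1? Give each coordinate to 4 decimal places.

step 0: x0=(-1.5300, -1.7900, 0.7800) x1=(-0.2200, -1.2000, -0.7300) x2=(-1.3300, 1.1900, 0.0900)
step 1: x0=(-1.5195, -1.7858, 0.7889) x1=(-0.1995, -1.2147, -0.7540) x2=(-1.3410, 1.1856, 0.1054)
step 2: x0=(-1.5089, -1.7814, 0.7977) x1=(-0.1792, -1.2292, -0.7777) x2=(-1.3520, 1.1810, 0.1207)
step 3: x0=(-1.4982, -1.7767, 0.8062) x1=(-0.1592, -1.2436, -0.8013) x2=(-1.3629, 1.1763, 0.1361)
step 4: x0=(-1.4874, -1.7717, 0.8147) x1=(-0.1393, -1.2577, -0.8247) x2=(-1.3738, 1.1714, 0.1514)
step 5: x0=(-1.4765, -1.7665, 0.8229) x1=(-0.1197, -1.2718, -0.8478) x2=(-1.3847, 1.1663, 0.1667)
step 6: x0=(-1.4655, -1.7611, 0.8311) x1=(-0.1002, -1.2856, -0.8708) x2=(-1.3956, 1.1612, 0.1821)
step 7: x0=(-1.4544, -1.7554, 0.8390) x1=(-0.0810, -1.2993, -0.8935) x2=(-1.4064, 1.1558, 0.1974)
step 8: x0=(-1.4432, -1.7494, 0.8468) x1=(-0.0619, -1.3128, -0.9161) x2=(-1.4172, 1.1503, 0.2127)
step 9: x0=(-1.4319, -1.7432, 0.8545) x1=(-0.0430, -1.3262, -0.9385) x2=(-1.4279, 1.1447, 0.2280)
step 10: x0=(-1.4206, -1.7368, 0.8620) x1=(-0.0243, -1.3394, -0.9606) x2=(-1.4386, 1.1390, 0.2432)
step 11: x0=(-1.4092, -1.7301, 0.8694) x1=(-0.0058, -1.3525, -0.9826) x2=(-1.4493, 1.1331, 0.2585)
step 12: x0=(-1.3977, -1.7231, 0.8766) x1=(0.0126, -1.3655, -1.0044) x2=(-1.4599, 1.1270, 0.2738)
step 13: x0=(-1.3861, -1.7159, 0.8836) x1=(0.0308, -1.3783, -1.0260) x2=(-1.4706, 1.1208, 0.2890)
step 14: x0=(-1.3745, -1.7085, 0.8906) x1=(0.0488, -1.3909, -1.0475) x2=(-1.4811, 1.1145, 0.3043)
step 15: x0=(-1.3629, -1.7008, 0.8973) x1=(0.0666, -1.4035, -1.0687) x2=(-1.4917, 1.1080, 0.3195)
step 16: x0=(-1.3511, -1.6928, 0.9040) x1=(0.0843, -1.4159, -1.0898) x2=(-1.5022, 1.1014, 0.3347)
step 17: x0=(-1.3394, -1.6846, 0.9105) x1=(0.1018, -1.4281, -1.1107) x2=(-1.5127, 1.0947, 0.3499)
step 18: x0=(-1.3275, -1.6761, 0.9168) x1=(0.1191, -1.4403, -1.1314) x2=(-1.5231, 1.0878, 0.3651)
step 19: x0=(-1.3157, -1.6674, 0.9231) x1=(0.1363, -1.4523, -1.1519) x2=(-1.5335, 1.0808, 0.3803)
step 20: x0=(-1.3037, -1.6584, 0.9291) x1=(0.1534, -1.4642, -1.1722) x2=(-1.5439, 1.0736, 0.3955)
step 21: x0=(-1.2918, -1.6491, 0.9351) x1=(0.1703, -1.4760, -1.1924) x2=(-1.5542, 1.0663, 0.4107)
step 22: x0=(-1.2798, -1.6396, 0.9409) x1=(0.1870, -1.4877, -1.2124) x2=(-1.5645, 1.0589, 0.4259)
step 23: x0=(-1.2678, -1.6298, 0.9466) x1=(0.2036, -1.4992, -1.2323) x2=(-1.5748, 1.0513, 0.4411)
step 24: x0=(-1.2558, -1.6197, 0.9522) x1=(0.2201, -1.5107, -1.2519) x2=(-1.5850, 1.0436, 0.4562)
step 25: x0=(-1.2437, -1.6094, 0.9576) x1=(0.2364, -1.5220, -1.2714) x2=(-1.5952, 1.0358, 0.4714)
step 26: x0=(-1.2316, -1.5988, 0.9629) x1=(0.2526, -1.5332, -1.2908) x2=(-1.6053, 1.0278, 0.4865)
step 27: x0=(-1.2195, -1.5879, 0.9680) x1=(0.2686, -1.5443, -1.3100) x2=(-1.6154, 1.0197, 0.5017)
step 28: x0=(-1.2074, -1.5767, 0.9731) x1=(0.2845, -1.5553, -1.3290) x2=(-1.6255, 1.0114, 0.5168)
step 29: x0=(-1.1953, -1.5653, 0.9780) x1=(0.3003, -1.5662, -1.3478) x2=(-1.6355, 1.0030, 0.5319)

(0.3003, -1.5662, -1.3478)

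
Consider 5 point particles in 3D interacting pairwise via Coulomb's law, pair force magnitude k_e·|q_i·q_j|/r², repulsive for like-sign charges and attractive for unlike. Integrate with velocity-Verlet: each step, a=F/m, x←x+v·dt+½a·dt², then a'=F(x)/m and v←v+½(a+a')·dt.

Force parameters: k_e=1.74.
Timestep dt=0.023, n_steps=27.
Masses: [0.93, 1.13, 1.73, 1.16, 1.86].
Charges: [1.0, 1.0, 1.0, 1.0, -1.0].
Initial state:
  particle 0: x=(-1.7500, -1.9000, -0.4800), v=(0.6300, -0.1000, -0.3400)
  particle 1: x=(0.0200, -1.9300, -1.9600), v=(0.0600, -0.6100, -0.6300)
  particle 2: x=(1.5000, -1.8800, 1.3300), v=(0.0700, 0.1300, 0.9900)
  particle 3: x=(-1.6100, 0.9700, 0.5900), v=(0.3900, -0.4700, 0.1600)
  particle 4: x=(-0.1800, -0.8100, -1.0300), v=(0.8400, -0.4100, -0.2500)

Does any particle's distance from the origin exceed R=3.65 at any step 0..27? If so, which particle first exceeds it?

no

step 0: x0=(-1.7500, -1.9000, -0.4800) x1=(0.0200, -1.9300, -1.9600) x2=(1.5000, -1.8800, 1.3300) x3=(-1.6100, 0.9700, 0.5900) x4=(-0.1800, -0.8100, -1.0300)
step 1: x0=(-1.7355, -1.9023, -0.4878) x1=(0.0214, -1.9439, -1.9745) x2=(1.5016, -1.8770, 1.3528) x3=(-1.6010, 0.9592, 0.5937) x4=(-0.1607, -0.8195, -1.0358)
step 2: x0=(-1.7210, -1.9045, -0.4957) x1=(0.0229, -1.9576, -1.9889) x2=(1.5033, -1.8740, 1.3756) x3=(-1.5920, 0.9485, 0.5973) x4=(-0.1415, -0.8293, -1.0416)
step 3: x0=(-1.7066, -1.9067, -0.5036) x1=(0.0244, -1.9710, -2.0032) x2=(1.5050, -1.8710, 1.3984) x3=(-1.5831, 0.9379, 0.6010) x4=(-0.1224, -0.8393, -1.0474)
step 4: x0=(-1.6921, -1.9089, -0.5114) x1=(0.0260, -1.9841, -2.0175) x2=(1.5068, -1.8680, 1.4212) x3=(-1.5741, 0.9274, 0.6047) x4=(-0.1033, -0.8495, -1.0533)
step 5: x0=(-1.6777, -1.9110, -0.5194) x1=(0.0277, -1.9971, -2.0318) x2=(1.5086, -1.8650, 1.4441) x3=(-1.5651, 0.9169, 0.6083) x4=(-0.0844, -0.8599, -1.0592)
step 6: x0=(-1.6632, -1.9131, -0.5273) x1=(0.0295, -2.0098, -2.0460) x2=(1.5104, -1.8621, 1.4669) x3=(-1.5561, 0.9065, 0.6119) x4=(-0.0655, -0.8705, -1.0651)
step 7: x0=(-1.6488, -1.9151, -0.5352) x1=(0.0314, -2.0222, -2.0601) x2=(1.5123, -1.8591, 1.4898) x3=(-1.5471, 0.8962, 0.6156) x4=(-0.0467, -0.8813, -1.0711)
step 8: x0=(-1.6343, -1.9171, -0.5432) x1=(0.0334, -2.0345, -2.0742) x2=(1.5142, -1.8561, 1.5127) x3=(-1.5381, 0.8860, 0.6192) x4=(-0.0281, -0.8924, -1.0771)
step 9: x0=(-1.6199, -1.9191, -0.5512) x1=(0.0354, -2.0465, -2.0883) x2=(1.5162, -1.8531, 1.5356) x3=(-1.5290, 0.8758, 0.6228) x4=(-0.0095, -0.9036, -1.0831)
step 10: x0=(-1.6055, -1.9210, -0.5592) x1=(0.0376, -2.0582, -2.1023) x2=(1.5181, -1.8501, 1.5586) x3=(-1.5200, 0.8657, 0.6264) x4=(0.0090, -0.9150, -1.0891)
step 11: x0=(-1.5910, -1.9228, -0.5672) x1=(0.0399, -2.0698, -2.1163) x2=(1.5202, -1.8471, 1.5815) x3=(-1.5110, 0.8558, 0.6300) x4=(0.0274, -0.9267, -1.0952)
step 12: x0=(-1.5765, -1.9247, -0.5752) x1=(0.0422, -2.0812, -2.1302) x2=(1.5223, -1.8441, 1.6045) x3=(-1.5020, 0.8458, 0.6336) x4=(0.0456, -0.9385, -1.1014)
step 13: x0=(-1.5621, -1.9265, -0.5833) x1=(0.0447, -2.0923, -2.1441) x2=(1.5244, -1.8412, 1.6274) x3=(-1.4929, 0.8360, 0.6372) x4=(0.0638, -0.9506, -1.1075)
step 14: x0=(-1.5476, -1.9282, -0.5914) x1=(0.0473, -2.1032, -2.1579) x2=(1.5266, -1.8382, 1.6504) x3=(-1.4839, 0.8263, 0.6408) x4=(0.0818, -0.9628, -1.1137)
step 15: x0=(-1.5331, -1.9299, -0.5994) x1=(0.0501, -2.1140, -2.1717) x2=(1.5288, -1.8352, 1.6734) x3=(-1.4749, 0.8166, 0.6444) x4=(0.0997, -0.9752, -1.1199)
step 16: x0=(-1.5186, -1.9316, -0.6075) x1=(0.0529, -2.1245, -2.1854) x2=(1.5310, -1.8322, 1.6965) x3=(-1.4659, 0.8070, 0.6480) x4=(0.1175, -0.9879, -1.1262)
step 17: x0=(-1.5040, -1.9332, -0.6156) x1=(0.0559, -2.1348, -2.1991) x2=(1.5333, -1.8293, 1.7195) x3=(-1.4568, 0.7975, 0.6516) x4=(0.1351, -1.0007, -1.1325)
step 18: x0=(-1.4895, -1.9348, -0.6238) x1=(0.0590, -2.1449, -2.2128) x2=(1.5356, -1.8263, 1.7426) x3=(-1.4478, 0.7881, 0.6552) x4=(0.1526, -1.0137, -1.1388)
step 19: x0=(-1.4749, -1.9364, -0.6319) x1=(0.0623, -2.1549, -2.2264) x2=(1.5380, -1.8233, 1.7656) x3=(-1.4388, 0.7788, 0.6588) x4=(0.1700, -1.0269, -1.1451)
step 20: x0=(-1.4603, -1.9379, -0.6401) x1=(0.0657, -2.1646, -2.2400) x2=(1.5404, -1.8204, 1.7887) x3=(-1.4297, 0.7696, 0.6624) x4=(0.1873, -1.0402, -1.1515)
step 21: x0=(-1.4456, -1.9393, -0.6482) x1=(0.0692, -2.1742, -2.2535) x2=(1.5428, -1.8175, 1.8118) x3=(-1.4207, 0.7604, 0.6660) x4=(0.2044, -1.0538, -1.1579)
step 22: x0=(-1.4309, -1.9408, -0.6564) x1=(0.0728, -2.1835, -2.2670) x2=(1.5453, -1.8145, 1.8349) x3=(-1.4117, 0.7513, 0.6696) x4=(0.2214, -1.0675, -1.1643)
step 23: x0=(-1.4162, -1.9422, -0.6646) x1=(0.0767, -2.1927, -2.2805) x2=(1.5479, -1.8116, 1.8581) x3=(-1.4026, 0.7423, 0.6732) x4=(0.2382, -1.0815, -1.1708)
step 24: x0=(-1.4015, -1.9435, -0.6728) x1=(0.0806, -2.2017, -2.2939) x2=(1.5504, -1.8086, 1.8812) x3=(-1.3936, 0.7334, 0.6768) x4=(0.2549, -1.0955, -1.1773)
step 25: x0=(-1.3867, -1.9448, -0.6810) x1=(0.0847, -2.2105, -2.3072) x2=(1.5531, -1.8057, 1.9044) x3=(-1.3846, 0.7246, 0.6804) x4=(0.2715, -1.1098, -1.1839)
step 26: x0=(-1.3718, -1.9461, -0.6893) x1=(0.0889, -2.2192, -2.3206) x2=(1.5557, -1.8028, 1.9276) x3=(-1.3756, 0.7159, 0.6840) x4=(0.2879, -1.1243, -1.1905)
step 27: x0=(-1.3569, -1.9473, -0.6975) x1=(0.0933, -2.2277, -2.3338) x2=(1.5584, -1.7999, 1.9508) x3=(-1.3666, 0.7073, 0.6876) x4=(0.3041, -1.1389, -1.1971)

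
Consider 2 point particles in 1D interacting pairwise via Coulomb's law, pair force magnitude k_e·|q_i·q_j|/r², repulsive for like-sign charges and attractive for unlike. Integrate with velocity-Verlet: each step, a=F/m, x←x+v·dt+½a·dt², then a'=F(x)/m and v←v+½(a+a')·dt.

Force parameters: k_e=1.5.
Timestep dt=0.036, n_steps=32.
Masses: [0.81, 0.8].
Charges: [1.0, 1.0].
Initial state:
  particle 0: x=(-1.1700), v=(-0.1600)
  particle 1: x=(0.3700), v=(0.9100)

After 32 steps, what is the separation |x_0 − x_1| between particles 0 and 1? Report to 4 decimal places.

3.4120

step 0: x0=(-1.1700) x1=(0.3700)
step 1: x0=(-1.1763) x1=(0.4033)
step 2: x0=(-1.1835) x1=(0.4375)
step 3: x0=(-1.1916) x1=(0.4727)
step 4: x0=(-1.2006) x1=(0.5087)
step 5: x0=(-1.2105) x1=(0.5456)
step 6: x0=(-1.2211) x1=(0.5833)
step 7: x0=(-1.2324) x1=(0.6217)
step 8: x0=(-1.2445) x1=(0.6608)
step 9: x0=(-1.2572) x1=(0.7006)
step 10: x0=(-1.2705) x1=(0.7410)
step 11: x0=(-1.2844) x1=(0.7821)
step 12: x0=(-1.2989) x1=(0.8237)
step 13: x0=(-1.3139) x1=(0.8658)
step 14: x0=(-1.3294) x1=(0.9084)
step 15: x0=(-1.3455) x1=(0.9516)
step 16: x0=(-1.3619) x1=(0.9952)
step 17: x0=(-1.3788) x1=(1.0392)
step 18: x0=(-1.3961) x1=(1.0836)
step 19: x0=(-1.4138) x1=(1.1285)
step 20: x0=(-1.4318) x1=(1.1737)
step 21: x0=(-1.4503) x1=(1.2193)
step 22: x0=(-1.4690) x1=(1.2652)
step 23: x0=(-1.4881) x1=(1.3114)
step 24: x0=(-1.5075) x1=(1.3580)
step 25: x0=(-1.5271) x1=(1.4048)
step 26: x0=(-1.5471) x1=(1.4519)
step 27: x0=(-1.5673) x1=(1.4993)
step 28: x0=(-1.5878) x1=(1.5470)
step 29: x0=(-1.6085) x1=(1.5949)
step 30: x0=(-1.6294) x1=(1.6430)
step 31: x0=(-1.6506) x1=(1.6914)
step 32: x0=(-1.6720) x1=(1.7400)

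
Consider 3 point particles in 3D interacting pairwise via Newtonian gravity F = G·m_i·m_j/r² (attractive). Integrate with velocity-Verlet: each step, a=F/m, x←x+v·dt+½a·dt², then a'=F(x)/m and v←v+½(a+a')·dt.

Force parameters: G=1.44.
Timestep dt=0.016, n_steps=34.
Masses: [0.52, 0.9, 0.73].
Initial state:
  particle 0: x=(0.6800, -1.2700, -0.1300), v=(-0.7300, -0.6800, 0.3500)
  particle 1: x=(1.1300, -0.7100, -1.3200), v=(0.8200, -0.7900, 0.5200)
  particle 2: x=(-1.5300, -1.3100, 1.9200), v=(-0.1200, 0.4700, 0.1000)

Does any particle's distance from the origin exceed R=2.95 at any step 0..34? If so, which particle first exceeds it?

step 0: x0=(0.6800, -1.2700, -0.1300) x1=(1.1300, -0.7100, -1.3200) x2=(-1.5300, -1.3100, 1.9200)
step 1: x0=(0.6683, -1.2808, -0.1245) x1=(1.1431, -0.7227, -1.3116) x2=(-1.5319, -1.3025, 1.9216)
step 2: x0=(0.6567, -1.2916, -0.1191) x1=(1.1562, -0.7354, -1.3032) x2=(-1.5338, -1.2950, 1.9231)
step 3: x0=(0.6451, -1.3023, -0.1138) x1=(1.1692, -0.7481, -1.2946) x2=(-1.5356, -1.2874, 1.9247)
step 4: x0=(0.6336, -1.3130, -0.1086) x1=(1.1821, -0.7609, -1.2860) x2=(-1.5375, -1.2799, 1.9262)
step 5: x0=(0.6221, -1.3236, -0.1035) x1=(1.1951, -0.7737, -1.2772) x2=(-1.5393, -1.2724, 1.9276)
step 6: x0=(0.6106, -1.3341, -0.0986) x1=(1.2079, -0.7866, -1.2684) x2=(-1.5410, -1.2648, 1.9291)
step 7: x0=(0.5992, -1.3445, -0.0938) x1=(1.2207, -0.7995, -1.2595) x2=(-1.5428, -1.2573, 1.9305)
step 8: x0=(0.5878, -1.3549, -0.0891) x1=(1.2335, -0.8124, -1.2505) x2=(-1.5445, -1.2498, 1.9319)
step 9: x0=(0.5765, -1.3652, -0.0845) x1=(1.2462, -0.8254, -1.2414) x2=(-1.5462, -1.2422, 1.9332)
step 10: x0=(0.5652, -1.3755, -0.0800) x1=(1.2589, -0.8384, -1.2322) x2=(-1.5478, -1.2347, 1.9346)
step 11: x0=(0.5540, -1.3857, -0.0756) x1=(1.2715, -0.8514, -1.2229) x2=(-1.5495, -1.2272, 1.9359)
step 12: x0=(0.5429, -1.3958, -0.0713) x1=(1.2841, -0.8645, -1.2136) x2=(-1.5511, -1.2196, 1.9371)
step 13: x0=(0.5318, -1.4059, -0.0671) x1=(1.2966, -0.8776, -1.2041) x2=(-1.5526, -1.2121, 1.9384)
step 14: x0=(0.5207, -1.4160, -0.0630) x1=(1.3090, -0.8908, -1.1946) x2=(-1.5542, -1.2045, 1.9396)
step 15: x0=(0.5097, -1.4259, -0.0590) x1=(1.3214, -0.9040, -1.1850) x2=(-1.5557, -1.1970, 1.9408)
step 16: x0=(0.4988, -1.4359, -0.0551) x1=(1.3337, -0.9172, -1.1754) x2=(-1.5572, -1.1895, 1.9419)
step 17: x0=(0.4879, -1.4457, -0.0513) x1=(1.3460, -0.9304, -1.1656) x2=(-1.5586, -1.1819, 1.9430)
step 18: x0=(0.4771, -1.4555, -0.0476) x1=(1.3582, -0.9437, -1.1558) x2=(-1.5600, -1.1744, 1.9441)
step 19: x0=(0.4664, -1.4653, -0.0439) x1=(1.3704, -0.9570, -1.1459) x2=(-1.5614, -1.1669, 1.9452)
step 20: x0=(0.4557, -1.4750, -0.0404) x1=(1.3825, -0.9703, -1.1360) x2=(-1.5628, -1.1593, 1.9462)
step 21: x0=(0.4451, -1.4846, -0.0369) x1=(1.3945, -0.9837, -1.1260) x2=(-1.5642, -1.1518, 1.9472)
step 22: x0=(0.4346, -1.4942, -0.0335) x1=(1.4065, -0.9971, -1.1159) x2=(-1.5655, -1.1443, 1.9482)
step 23: x0=(0.4241, -1.5038, -0.0302) x1=(1.4184, -1.0105, -1.1057) x2=(-1.5667, -1.1367, 1.9491)
step 24: x0=(0.4136, -1.5133, -0.0269) x1=(1.4303, -1.0239, -1.0955) x2=(-1.5680, -1.1292, 1.9500)
step 25: x0=(0.4033, -1.5227, -0.0237) x1=(1.4420, -1.0374, -1.0852) x2=(-1.5692, -1.1217, 1.9509)
step 26: x0=(0.3930, -1.5322, -0.0206) x1=(1.4538, -1.0509, -1.0748) x2=(-1.5704, -1.1142, 1.9518)
step 27: x0=(0.3828, -1.5415, -0.0176) x1=(1.4654, -1.0644, -1.0644) x2=(-1.5716, -1.1067, 1.9526)
step 28: x0=(0.3726, -1.5508, -0.0146) x1=(1.4770, -1.0779, -1.0539) x2=(-1.5727, -1.0991, 1.9534)
step 29: x0=(0.3625, -1.5601, -0.0116) x1=(1.4886, -1.0915, -1.0433) x2=(-1.5738, -1.0916, 1.9542)
step 30: x0=(0.3525, -1.5693, -0.0088) x1=(1.5000, -1.1051, -1.0327) x2=(-1.5749, -1.0841, 1.9549)
step 31: x0=(0.3426, -1.5785, -0.0060) x1=(1.5114, -1.1187, -1.0221) x2=(-1.5759, -1.0766, 1.9556)
step 32: x0=(0.3327, -1.5877, -0.0032) x1=(1.5228, -1.1323, -1.0114) x2=(-1.5769, -1.0691, 1.9563)
step 33: x0=(0.3229, -1.5968, -0.0005) x1=(1.5341, -1.1459, -1.0006) x2=(-1.5779, -1.0616, 1.9569)
step 34: x0=(0.3131, -1.6058, 0.0021) x1=(1.5453, -1.1596, -0.9898) x2=(-1.5789, -1.0542, 1.9575)

no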